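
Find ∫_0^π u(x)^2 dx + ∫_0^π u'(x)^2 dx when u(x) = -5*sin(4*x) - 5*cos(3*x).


||u||_{H^1(0,π)}^2 = 4000/7 + 675*π/2

u'(x) = 15*sin(3*x) - 20*cos(4*x).
Expand u² and (u')² and integrate term by term on (0, π), using: for integers n ≥ 1, ∫_0^π sin²(nx) dx = ∫_0^π cos²(nx) dx = π/2; for n ≠ n', ∫_0^π sin(nx)sin(n'x) dx = ∫_0^π cos(nx)cos(n'x) dx = 0; and by product-to-sum, ∫_0^π sin(nx)cos(n'x) dx = ½∫_0^π [sin((n+n')x) + sin((n−n')x)] dx, which is 0 when n+n' is even and 2n/(n²−n'²) when n+n' is odd (it need not vanish on (0, π)).
  u² squared terms: (-5)²·∫cos(3x)² dx = 25·π/2 = 25*π/2;  (-5)²·∫sin(4x)² dx = 25·π/2 = 25*π/2.
  u² cross terms: 2·(-5)·(-5)·∫cos(3x)·sin(4x) dx = 50·(8/7) = 400/7.
  So ∫_0^π u² dx = 25*π/2 + 25*π/2 + 400/7 = 400/7 + 25*π.
  (u')² squared terms: (-20)²·∫cos(4x)² dx = 400·π/2 = 200*π;  (15)²·∫sin(3x)² dx = 225·π/2 = 225*π/2.
  (u')² cross terms: 2·(-20)·(15)·∫cos(4x)·sin(3x) dx = -600·(-6/7) = 3600/7.
  So ∫_0^π (u')² dx = 200*π + 225*π/2 + 3600/7 = 3600/7 + 625*π/2.
||u||_{H^1}^2 = (400/7 + 25*π) + (3600/7 + 625*π/2) = 4000/7 + 675*π/2.


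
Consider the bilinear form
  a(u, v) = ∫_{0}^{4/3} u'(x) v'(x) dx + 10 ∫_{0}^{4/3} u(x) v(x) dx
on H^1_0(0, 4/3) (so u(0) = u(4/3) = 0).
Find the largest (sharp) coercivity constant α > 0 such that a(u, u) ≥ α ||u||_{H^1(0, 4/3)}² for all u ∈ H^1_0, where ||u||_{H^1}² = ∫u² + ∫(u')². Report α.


α = 1

Coercivity of a(·,·) on H^1_0(0, 4/3) means a(u, u) ≥ α ||u||_{H^1}² for every u ∈ H^1_0.
The interval has length L = 4/3, and Poincaré/coercivity depend only on L. Here a(u, u) = ∫(u')² + (10)·∫u².
Here c = 10 ≥ 1, so a(u,u) = ∫(u')² + c∫u² ≥ ∫(u')² + ∫u² = ||u||_{H^1}², i.e. α = 1 works. No larger α is possible: a(u,u) ≥ α||u||_{H^1}² means (1−α)∫(u')² ≥ (α−c)∫u², and for the modes u_n = sin(nπ(x−x₀)/L) (x₀ the left endpoint) one has ∫u_n²/∫(u_n')² = (L/(nπ))² → 0, so a(u_n,u_n)/||u_n||_{H^1}² → 1. Hence the optimal constant is α = 1.
Therefore α = 1.


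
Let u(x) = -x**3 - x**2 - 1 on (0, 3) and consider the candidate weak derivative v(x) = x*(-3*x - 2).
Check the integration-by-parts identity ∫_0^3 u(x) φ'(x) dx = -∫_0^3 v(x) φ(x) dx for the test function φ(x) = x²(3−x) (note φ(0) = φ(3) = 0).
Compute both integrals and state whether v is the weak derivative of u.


LHS = 486/5, RHS = 486/5. Yes, v = u' weakly.

u(x) = -x**3 - x**2 - 1, classical derivative u'(x) = -3*x**2 - 2*x.
φ(x) = x²(3−x), so φ'(x) = 3*x*(2 - x).
Note φ(0) = φ(3) = 0, so the boundary term u·φ vanishes.
LHS = ∫_0^3 u(x) φ'(x) dx = ∫_0^3 (3*x^5 - 3*x^4 - 6*x^3 + 3*x^2 - 6*x) dx. Term by term:
  ∫_0^3 3*x^5 dx = 729/2;  ∫_0^3 -3*x^4 dx = -729/5;  ∫_0^3 -6*x^3 dx = -243/2;
  ∫_0^3 3*x^2 dx = 27;  ∫_0^3 -6*x dx = -27.
Sum: 729/2 − 729/5 − 243/2 + 27 − 27 = 486/5.
So LHS = 486/5.
∫_0^3 v(x) φ(x) dx = ∫_0^3 (3*x^5 - 7*x^4 - 6*x^3) dx. Term by term:
  ∫_0^3 3*x^5 dx = 729/2;  ∫_0^3 -7*x^4 dx = -1701/5;  ∫_0^3 -6*x^3 dx = -243/2.
Sum: 729/2 − 1701/5 − 243/2 = -486/5.
So RHS = -∫_0^3 v(x) φ(x) dx = 486/5.
LHS = RHS, so the identity holds for this test φ.
Moreover u is smooth here and v(x) = u'(x) = -3*x**2 - 2*x pointwise, so the identity holds for every test function. Hence v is the weak derivative of u.


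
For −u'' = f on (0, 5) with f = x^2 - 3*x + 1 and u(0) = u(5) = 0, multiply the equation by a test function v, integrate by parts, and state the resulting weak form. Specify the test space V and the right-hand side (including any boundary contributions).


V = H^1_0(0, 5) (so v(0) = v(5) = 0); weak form: ∫_0^5 u'v' dx = ∫_0^5 (x^2 - 3*x + 1) v dx for all v ∈ V.

Multiply both sides by a test function v and integrate from 0 to 5:
  ∫_0^5 −u''(x) v(x) dx = ∫_0^5 f(x) v(x) dx.
Integrate the LHS by parts once:
  ∫_0^5 −u'' v dx = −[u'(x) v(x)]_0^5 + ∫_0^5 u'(x) v'(x) dx.
Thus ∫_0^5 u'(x) v'(x) dx = ∫_0^5 f(x) v(x) dx + [u'(x) v(x)]_0^5.
Choose V so that boundary terms are either known or forced to vanish.
u is Dirichlet: u(0) = u(5) = 0. Let V = H^1_0(0, 5); then v(0) = v(5) = 0, and [u' v]_0^5 = 0.
Weak formulation: find u (satisfying any essential BC) such that ∫_0^5 u'(x) v'(x) dx = ∫_0^5 f v dx for all v ∈ V.
Substituting f(x) = x^2 - 3*x + 1, the right-hand side is ∫_0^5 (x^2 - 3*x + 1) v dx.


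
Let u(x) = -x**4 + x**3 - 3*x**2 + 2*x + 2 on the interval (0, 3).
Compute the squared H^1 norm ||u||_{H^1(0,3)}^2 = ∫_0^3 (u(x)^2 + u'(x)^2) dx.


||u||_{H^1}^2 = 826869/140

The H^1 norm (squared) on an interval (0, L) is
  ||u||_{H^1}^2 = ∫_0^L u(x)^2 dx + ∫_0^L u'(x)^2 dx.
Compute u'(x) = -4*x**3 + 3*x**2 - 6*x + 2.
Then u(x)^2 = x**8 - 2*x**7 + 7*x**6 - 10*x**5 + 9*x**4 - 8*x**3 - 8*x**2 + 8*x + 4 and u'(x)^2 = 16*x**6 - 24*x**5 + 57*x**4 - 52*x**3 + 48*x**2 - 24*x + 4.
Integrate each monomial from 0 to 3 using ∫_0^3 c·x^n dx = c·3^(n+1)/(n+1):
  ∫_0^3 u(x)^2 dx = ∫_0^3 (x^8 - 2*x^7 + 7*x^6 - 10*x^5 + 9*x^4 - 8*x^3 - 8*x^2 + 8*x + 4) dx. Term by term:
    ∫_0^3 x^8 dx = 2187;  ∫_0^3 -2*x^7 dx = -6561/4;  ∫_0^3 7*x^6 dx = 2187;
    ∫_0^3 -10*x^5 dx = -1215;  ∫_0^3 9*x^4 dx = 2187/5;  ∫_0^3 -8*x^3 dx = -162;
    ∫_0^3 -8*x^2 dx = -72;  ∫_0^3 8*x dx = 36;  ∫_0^3 4 dx = 12.
  Sum: 2187 − 6561/4 + 2187 − 1215 + 2187/5 − 162 − 72 + 36 + 12 = 35403/20.
  ∫_0^3 u'(x)^2 dx = ∫_0^3 (16*x^6 - 24*x^5 + 57*x^4 - 52*x^3 + 48*x^2 - 24*x + 4) dx. Term by term:
    ∫_0^3 16*x^6 dx = 34992/7;  ∫_0^3 -24*x^5 dx = -2916;  ∫_0^3 57*x^4 dx = 13851/5;
    ∫_0^3 -52*x^3 dx = -1053;  ∫_0^3 48*x^2 dx = 432;  ∫_0^3 -24*x dx = -108;
    ∫_0^3 4 dx = 12.
  Sum: 34992/7 − 2916 + 13851/5 − 1053 + 432 − 108 + 12 = 144762/35.
Adding: ||u||_{H^1}^2 = 35403/20 + 144762/35 = 826869/140.


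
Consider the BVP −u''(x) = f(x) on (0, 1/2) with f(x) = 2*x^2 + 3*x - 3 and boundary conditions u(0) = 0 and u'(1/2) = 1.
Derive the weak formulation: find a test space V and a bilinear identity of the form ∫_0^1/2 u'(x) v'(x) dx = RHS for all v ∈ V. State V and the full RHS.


V = {v ∈ H^1(0, 1/2) : v(0) = 0} (test functions vanish at x = 0 where u is specified); weak form: ∫_0^1/2 u'v' dx = ∫_0^1/2 (2*x^2 + 3*x - 3) v dx + v(1/2) for all v ∈ V.

Multiply both sides by a test function v and integrate from 0 to 1/2:
  ∫_0^1/2 −u''(x) v(x) dx = ∫_0^1/2 f(x) v(x) dx.
Integrate the LHS by parts once:
  ∫_0^1/2 −u'' v dx = −[u'(x) v(x)]_0^1/2 + ∫_0^1/2 u'(x) v'(x) dx.
Thus ∫_0^1/2 u'(x) v'(x) dx = ∫_0^1/2 f(x) v(x) dx + [u'(x) v(x)]_0^1/2.
Choose V so that boundary terms are either known or forced to vanish.
Mixed BC: u(0) = 0 (Dirichlet) and u'(1/2) = 1 (Neumann). Define V = {v ∈ H^1(0, 1/2) : v(0) = 0}. Then [u' v]_0^1/2 = u'(1/2)·v(1/2) − u'(0)·0 = v(1/2).
Weak formulation: find u (satisfying any essential BC) such that ∫_0^1/2 u'(x) v'(x) dx = ∫_0^1/2 f v dx + v(1/2) for all v ∈ V (Dirichlet at 0 absorbed into V; Neumann datum at x = 1/2 contributes the boundary term).
Substituting f(x) = 2*x^2 + 3*x - 3, the right-hand side is ∫_0^1/2 (2*x^2 + 3*x - 3) v dx + v(1/2).


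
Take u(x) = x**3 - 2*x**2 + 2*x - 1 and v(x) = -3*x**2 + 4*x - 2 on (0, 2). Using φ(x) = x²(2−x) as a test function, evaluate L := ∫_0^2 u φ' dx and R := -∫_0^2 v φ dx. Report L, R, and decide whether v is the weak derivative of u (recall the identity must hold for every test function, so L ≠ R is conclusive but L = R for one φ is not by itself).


LHS = -8/3, RHS = 8/3. No, v is not the weak derivative of u.

u(x) = x**3 - 2*x**2 + 2*x - 1, classical derivative u'(x) = 3*x**2 - 4*x + 2.
φ(x) = x²(2−x), so φ'(x) = x*(4 - 3*x).
Note φ(0) = φ(2) = 0, so the boundary term u·φ vanishes.
LHS = ∫_0^2 u(x) φ'(x) dx = ∫_0^2 (-3*x^5 + 10*x^4 - 14*x^3 + 11*x^2 - 4*x) dx. Term by term:
  ∫_0^2 -3*x^5 dx = -32;  ∫_0^2 10*x^4 dx = 64;  ∫_0^2 -14*x^3 dx = -56;
  ∫_0^2 11*x^2 dx = 88/3;  ∫_0^2 -4*x dx = -8.
Sum: -32 + 64 − 56 + 88/3 − 8 = -8/3.
So LHS = -8/3.
∫_0^2 v(x) φ(x) dx = ∫_0^2 (3*x^5 - 10*x^4 + 10*x^3 - 4*x^2) dx. Term by term:
  ∫_0^2 3*x^5 dx = 32;  ∫_0^2 -10*x^4 dx = -64;  ∫_0^2 10*x^3 dx = 40;
  ∫_0^2 -4*x^2 dx = -32/3.
Sum: 32 − 64 + 40 − 32/3 = -8/3.
So RHS = -∫_0^2 v(x) φ(x) dx = 8/3.
LHS − RHS = -16/3 ≠ 0, so the identity fails.
(For a valid weak derivative the identity must hold for EVERY test function, in particular this one. The failure shows v is NOT the weak derivative of u.)
Correct weak derivative would be u'(x) = 3*x**2 - 4*x + 2.


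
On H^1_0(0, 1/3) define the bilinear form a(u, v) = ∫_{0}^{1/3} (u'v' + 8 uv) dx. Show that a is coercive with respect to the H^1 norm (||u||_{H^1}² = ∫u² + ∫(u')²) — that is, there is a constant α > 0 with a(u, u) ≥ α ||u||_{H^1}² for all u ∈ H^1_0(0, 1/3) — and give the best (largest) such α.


α = 1

Coercivity of a(·,·) on H^1_0(0, 1/3) means a(u, u) ≥ α ||u||_{H^1}² for every u ∈ H^1_0.
The interval has length L = 1/3, and Poincaré/coercivity depend only on L. Here a(u, u) = ∫(u')² + (8)·∫u².
Here c = 8 ≥ 1, so a(u,u) = ∫(u')² + c∫u² ≥ ∫(u')² + ∫u² = ||u||_{H^1}², i.e. α = 1 works. No larger α is possible: a(u,u) ≥ α||u||_{H^1}² means (1−α)∫(u')² ≥ (α−c)∫u², and for the modes u_n = sin(nπ(x−x₀)/L) (x₀ the left endpoint) one has ∫u_n²/∫(u_n')² = (L/(nπ))² → 0, so a(u_n,u_n)/||u_n||_{H^1}² → 1. Hence the optimal constant is α = 1.
Therefore α = 1.


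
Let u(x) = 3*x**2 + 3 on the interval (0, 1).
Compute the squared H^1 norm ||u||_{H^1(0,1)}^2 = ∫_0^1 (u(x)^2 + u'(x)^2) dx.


||u||_{H^1}^2 = 144/5

The H^1 norm (squared) on an interval (0, L) is
  ||u||_{H^1}^2 = ∫_0^L u(x)^2 dx + ∫_0^L u'(x)^2 dx.
Compute u'(x) = 6*x.
Then u(x)^2 = 9*x**4 + 18*x**2 + 9 and u'(x)^2 = 36*x**2.
Integrate each monomial from 0 to 1 using ∫_0^1 c·x^n dx = c·1^(n+1)/(n+1):
  ∫_0^1 u(x)^2 dx = ∫_0^1 (9*x^4 + 18*x^2 + 9) dx. Term by term:
    ∫_0^1 9*x^4 dx = 9/5;  ∫_0^1 18*x^2 dx = 6;  ∫_0^1 9 dx = 9.
  Sum: 9/5 + 6 + 9 = 84/5.
  ∫_0^1 u'(x)^2 dx = ∫_0^1 (36*x^2) dx. Term by term:
    ∫_0^1 36*x^2 dx = 12.
Adding: ||u||_{H^1}^2 = 84/5 + 12 = 144/5.


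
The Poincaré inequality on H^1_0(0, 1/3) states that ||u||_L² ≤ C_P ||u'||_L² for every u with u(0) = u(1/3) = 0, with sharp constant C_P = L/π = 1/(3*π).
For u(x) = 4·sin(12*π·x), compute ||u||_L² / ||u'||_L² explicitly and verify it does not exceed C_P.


||u||_L² / ||u'||_L² = 1/(12*π) < C_P = 1/(3*π).

u(x) = 4·sin(12*π·x), so u'(x) = 48*π*cos(12*π*x).
Writing u(x) = A·sin(kπx/L) with A = 4 and k = 4, use ∫_0^L sin²(kπx/L) dx = L/2 and ∫_0^L cos²(kπx/L) dx = L/2.
u² = 16·sin²(12*π·x) and (u')² = 2304*π^2·cos²(12*π·x), and each of sin², cos² integrates to L/2 = 1/6 over (0, 1/3).
∫_0^1/3 u² dx = 8/3, so ||u||_L² = 2*sqrt(6)/3.
∫_0^1/3 (u')² dx = 384*π^2, so ||u'||_L² = 8*sqrt(6)*π.
Ratio ||u||_L² / ||u'||_L² = 1/(12*π).
Sharp Poincaré constant on H^1_0(0, 1/3) is C_P = L/π = 1/(3*π), achieved by sin(3*π·x).
This is the k = 4 harmonic; the ratio L/(kπ) is strictly less than C_P = L/π, consistent with the sharp inequality ||u||_L² ≤ C_P ||u'||_L².


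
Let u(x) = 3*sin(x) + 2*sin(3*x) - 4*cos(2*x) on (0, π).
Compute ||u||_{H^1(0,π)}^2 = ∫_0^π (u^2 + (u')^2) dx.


||u||_{H^1(0,π)}^2 = -16 + 69*π

u'(x) = 8*sin(2*x) + 3*cos(x) + 6*cos(3*x).
Expand u² and (u')² and integrate term by term on (0, π), using: for integers n ≥ 1, ∫_0^π sin²(nx) dx = ∫_0^π cos²(nx) dx = π/2; for n ≠ n', ∫_0^π sin(nx)sin(n'x) dx = ∫_0^π cos(nx)cos(n'x) dx = 0; and by product-to-sum, ∫_0^π sin(nx)cos(n'x) dx = ½∫_0^π [sin((n+n')x) + sin((n−n')x)] dx, which is 0 when n+n' is even and 2n/(n²−n'²) when n+n' is odd (it need not vanish on (0, π)).
  u² squared terms: (-4)²·∫cos(2x)² dx = 16·π/2 = 8*π;  (2)²·∫sin(3x)² dx = 4·π/2 = 2*π;  (3)²·∫sin(x)² dx = 9·π/2 = 9*π/2.
  u² cross terms: 2·(-4)·(2)·∫cos(2x)·sin(3x) dx = -16·(6/5) = -96/5;  2·(-4)·(3)·∫cos(2x)·sin(x) dx = -24·(-2/3) = 16;  2·(2)·(3)·∫sin(3x)·sin(x) dx = 12·(0) = 0.
  So ∫_0^π u² dx = 8*π + 2*π + 9*π/2 − 96/5 + 16 + 0 = -16/5 + 29*π/2.
  (u')² squared terms: (3)²·∫cos(x)² dx = 9·π/2 = 9*π/2;  (6)²·∫cos(3x)² dx = 36·π/2 = 18*π;  (8)²·∫sin(2x)² dx = 64·π/2 = 32*π.
  (u')² cross terms: 2·(3)·(6)·∫cos(x)·cos(3x) dx = 36·(0) = 0;  2·(3)·(8)·∫cos(x)·sin(2x) dx = 48·(4/3) = 64;  2·(6)·(8)·∫cos(3x)·sin(2x) dx = 96·(-4/5) = -384/5.
  So ∫_0^π (u')² dx = 9*π/2 + 18*π + 32*π + 0 + 64 − 384/5 = -64/5 + 109*π/2.
||u||_{H^1}^2 = (-16/5 + 29*π/2) + (-64/5 + 109*π/2) = -16 + 69*π.


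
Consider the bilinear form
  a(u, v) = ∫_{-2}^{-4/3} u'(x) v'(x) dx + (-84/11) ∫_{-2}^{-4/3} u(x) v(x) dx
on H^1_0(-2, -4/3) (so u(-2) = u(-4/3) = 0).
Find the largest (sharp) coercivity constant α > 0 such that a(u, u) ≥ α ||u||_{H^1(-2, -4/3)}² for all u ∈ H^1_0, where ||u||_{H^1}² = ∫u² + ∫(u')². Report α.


α = 3*(-112 + 33*π^2)/(11*(4 + 9*π^2))

Coercivity of a(·,·) on H^1_0(-2, -4/3) means a(u, u) ≥ α ||u||_{H^1}² for every u ∈ H^1_0.
The interval has length L = 2/3, and Poincaré/coercivity depend only on L. Here a(u, u) = ∫(u')² + (-84/11)·∫u².
Here c = -84/11 < 0 with |c| < (π/L)² = 9*π^2/4, so coercivity still holds. The condition a(u,u) ≥ α||u||_{H^1}² reads (1−α)∫(u')² ≥ (α−c)∫u². Any admissible α is ≤ 1 (rapidly oscillating u have ∫u²/∫(u')² → 0), and α = 1 would force 0 ≥ (1−c)∫u², impossible since c < 1; so 1−α > 0. By the sharp Poincaré inequality on H^1_0 of an interval of length L, ∫(u')² ≥ (π/L)²∫u² with equality for the first sine mode sin(π(x−x₀)/L) (x₀ the left endpoint), so the inequality holds for all u iff (1−α)(π/L)² ≥ α − c, i.e. α ≤ ((π/L)² + c)/((π/L)² + 1) = (1 + c(L/π)²)/(1 + (L/π)²). (Direct route, valid since c ≤ 0: Poincaré gives c∫u² ≥ c(L/π)²∫(u')², so a(u,u) ≥ (1 + c(L/π)²)∫(u')², while ||u||_{H^1}² ≤ (1 + (L/π)²)∫(u')²; dividing yields the same α.) With (π/L)² = 9*π^2/4 and c = -84/11, the largest admissible constant is α = ((π/L)² + c)/((π/L)² + 1).
Simplifying, α = 3*(-112 + 33*π^2)/(11*(4 + 9*π^2)).


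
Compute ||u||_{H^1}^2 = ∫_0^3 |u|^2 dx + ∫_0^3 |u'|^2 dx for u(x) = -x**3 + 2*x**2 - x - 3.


||u||_{H^1}^2 = 3219/14

The H^1 norm (squared) on an interval (0, L) is
  ||u||_{H^1}^2 = ∫_0^L u(x)^2 dx + ∫_0^L u'(x)^2 dx.
Compute u'(x) = -3*x**2 + 4*x - 1.
Then u(x)^2 = x**6 - 4*x**5 + 6*x**4 + 2*x**3 - 11*x**2 + 6*x + 9 and u'(x)^2 = 9*x**4 - 24*x**3 + 22*x**2 - 8*x + 1.
Integrate each monomial from 0 to 3 using ∫_0^3 c·x^n dx = c·3^(n+1)/(n+1):
  ∫_0^3 u(x)^2 dx = ∫_0^3 (x^6 - 4*x^5 + 6*x^4 + 2*x^3 - 11*x^2 + 6*x + 9) dx. Term by term:
    ∫_0^3 x^6 dx = 2187/7;  ∫_0^3 -4*x^5 dx = -486;  ∫_0^3 6*x^4 dx = 1458/5;
    ∫_0^3 2*x^3 dx = 81/2;  ∫_0^3 -11*x^2 dx = -99;  ∫_0^3 6*x dx = 27;
    ∫_0^3 9 dx = 27.
  Sum: 2187/7 − 486 + 1458/5 + 81/2 − 99 + 27 + 27 = 7947/70.
  ∫_0^3 u'(x)^2 dx = ∫_0^3 (9*x^4 - 24*x^3 + 22*x^2 - 8*x + 1) dx. Term by term:
    ∫_0^3 9*x^4 dx = 2187/5;  ∫_0^3 -24*x^3 dx = -486;  ∫_0^3 22*x^2 dx = 198;
    ∫_0^3 -8*x dx = -36;  ∫_0^3 1 dx = 3.
  Sum: 2187/5 − 486 + 198 − 36 + 3 = 582/5.
Adding: ||u||_{H^1}^2 = 7947/70 + 582/5 = 3219/14.


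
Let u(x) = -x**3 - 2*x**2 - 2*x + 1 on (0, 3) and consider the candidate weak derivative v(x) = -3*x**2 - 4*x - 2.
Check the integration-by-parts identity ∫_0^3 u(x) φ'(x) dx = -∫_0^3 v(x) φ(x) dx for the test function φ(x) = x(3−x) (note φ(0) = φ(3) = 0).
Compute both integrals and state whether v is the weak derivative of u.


LHS = 1449/20, RHS = 1449/20. Yes, v = u' weakly.

u(x) = -x**3 - 2*x**2 - 2*x + 1, classical derivative u'(x) = -3*x**2 - 4*x - 2.
φ(x) = x(3−x), so φ'(x) = 3 - 2*x.
Note φ(0) = φ(3) = 0, so the boundary term u·φ vanishes.
LHS = ∫_0^3 u(x) φ'(x) dx = ∫_0^3 (2*x^4 + x^3 - 2*x^2 - 8*x + 3) dx. Term by term:
  ∫_0^3 2*x^4 dx = 486/5;  ∫_0^3 x^3 dx = 81/4;  ∫_0^3 -2*x^2 dx = -18;
  ∫_0^3 -8*x dx = -36;  ∫_0^3 3 dx = 9.
Sum: 486/5 + 81/4 − 18 − 36 + 9 = 1449/20.
So LHS = 1449/20.
∫_0^3 v(x) φ(x) dx = ∫_0^3 (3*x^4 - 5*x^3 - 10*x^2 - 6*x) dx. Term by term:
  ∫_0^3 3*x^4 dx = 729/5;  ∫_0^3 -5*x^3 dx = -405/4;  ∫_0^3 -10*x^2 dx = -90;
  ∫_0^3 -6*x dx = -27.
Sum: 729/5 − 405/4 − 90 − 27 = -1449/20.
So RHS = -∫_0^3 v(x) φ(x) dx = 1449/20.
LHS = RHS, so the identity holds for this test φ.
Moreover u is smooth here and v(x) = u'(x) = -3*x**2 - 4*x - 2 pointwise, so the identity holds for every test function. Hence v is the weak derivative of u.


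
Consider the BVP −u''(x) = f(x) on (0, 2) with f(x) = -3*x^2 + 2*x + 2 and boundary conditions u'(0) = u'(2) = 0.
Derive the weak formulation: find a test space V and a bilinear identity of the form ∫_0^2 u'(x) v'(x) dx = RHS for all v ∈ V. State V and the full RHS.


V = H^1(0, 2) (no boundary constraint on v; u is determined up to an additive constant); weak form: ∫_0^2 u'v' dx = ∫_0^2 (-3*x^2 + 2*x + 2) v dx for all v ∈ V.

Multiply both sides by a test function v and integrate from 0 to 2:
  ∫_0^2 −u''(x) v(x) dx = ∫_0^2 f(x) v(x) dx.
Integrate the LHS by parts once:
  ∫_0^2 −u'' v dx = −[u'(x) v(x)]_0^2 + ∫_0^2 u'(x) v'(x) dx.
Thus ∫_0^2 u'(x) v'(x) dx = ∫_0^2 f(x) v(x) dx + [u'(x) v(x)]_0^2.
Choose V so that boundary terms are either known or forced to vanish.
u has homogeneous Neumann: u'(0) = u'(2) = 0. So [u' v]_0^2 = 0·v(2) − 0·v(0) = 0 for any v; take V = H^1(0, 2).
Weak formulation: find u (satisfying any essential BC) such that ∫_0^2 u'(x) v'(x) dx = ∫_0^2 f v dx for all v ∈ V (homogeneous Neumann, so boundary terms vanish).
Substituting f(x) = -3*x^2 + 2*x + 2, the right-hand side is ∫_0^2 (-3*x^2 + 2*x + 2) v dx.
Compatibility check (pure Neumann): taking v ≡ 1 ∈ V gives 0 = ∫_0^2 f dx + (0) − (0), i.e. ∫_0^2 f dx must equal u'(0) − u'(2) = 0. Indeed ∫_0^2 (-3*x^2 + 2*x + 2) dx = 0, so the data are compatible. The solution is then unique only up to an additive constant (fix it e.g. by requiring ∫_0^2 u dx = 0).


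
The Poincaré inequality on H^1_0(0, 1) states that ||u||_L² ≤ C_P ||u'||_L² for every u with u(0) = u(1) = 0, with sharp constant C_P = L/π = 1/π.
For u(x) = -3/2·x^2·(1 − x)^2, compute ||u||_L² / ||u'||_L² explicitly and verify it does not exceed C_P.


||u||_L² / ||u'||_L² = sqrt(3)/6 < C_P = 1/π.

u(x) = -3/2·x^2·(1 − x)^2, so u'(x) = 3*x*(x*(1 - x) - (x - 1)^2).
u(x) = -3/2·x^2·(1 − x)^2 vanishes at x = 0 and x = 1, so u ∈ H^1_0(0, 1). Differentiate via the product rule and integrate the resulting polynomials term by term.
  ∫_0^1 u² dx = ∫_0^1 (9*x^8/4 - 9*x^7 + 27*x^6/2 - 9*x^5 + 9*x^4/4) dx. Term by term:
    ∫_0^1 9*x^8/4 dx = 1/4;  ∫_0^1 -9*x^7 dx = -9/8;  ∫_0^1 27*x^6/2 dx = 27/14;
    ∫_0^1 -9*x^5 dx = -3/2;  ∫_0^1 9*x^4/4 dx = 9/20.
  Sum: 1/4 − 9/8 + 27/14 − 3/2 + 9/20 = 1/280.
  ∫_0^1 (u')² dx = ∫_0^1 (36*x^6 - 108*x^5 + 117*x^4 - 54*x^3 + 9*x^2) dx. Term by term:
    ∫_0^1 36*x^6 dx = 36/7;  ∫_0^1 -108*x^5 dx = -18;  ∫_0^1 117*x^4 dx = 117/5;
    ∫_0^1 -54*x^3 dx = -27/2;  ∫_0^1 9*x^2 dx = 3.
  Sum: 36/7 − 18 + 117/5 − 27/2 + 3 = 3/70.
∫_0^1 u² dx = 1/280, so ||u||_L² = sqrt(70)/140.
∫_0^1 (u')² dx = 3/70, so ||u'||_L² = sqrt(210)/70.
Ratio ||u||_L² / ||u'||_L² = sqrt(3)/6.
Sharp Poincaré constant on H^1_0(0, 1) is C_P = L/π = 1/π, achieved by sin(π·x).
A polynomial bump cannot attain the sharp Poincaré constant (only the first sine eigenfunction does), so the ratio is strictly less than C_P, consistent with ||u||_L² ≤ C_P ||u'||_L².


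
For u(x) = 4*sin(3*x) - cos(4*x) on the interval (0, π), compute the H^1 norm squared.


||u||_{H^1(0,π)}^2 = 816/7 + 177*π/2

u'(x) = 4*sin(4*x) + 12*cos(3*x).
Expand u² and (u')² and integrate term by term on (0, π), using: for integers n ≥ 1, ∫_0^π sin²(nx) dx = ∫_0^π cos²(nx) dx = π/2; for n ≠ n', ∫_0^π sin(nx)sin(n'x) dx = ∫_0^π cos(nx)cos(n'x) dx = 0; and by product-to-sum, ∫_0^π sin(nx)cos(n'x) dx = ½∫_0^π [sin((n+n')x) + sin((n−n')x)] dx, which is 0 when n+n' is even and 2n/(n²−n'²) when n+n' is odd (it need not vanish on (0, π)).
  u² squared terms: (-1)²·∫cos(4x)² dx = 1·π/2 = π/2;  (4)²·∫sin(3x)² dx = 16·π/2 = 8*π.
  u² cross terms: 2·(-1)·(4)·∫cos(4x)·sin(3x) dx = -8·(-6/7) = 48/7.
  So ∫_0^π u² dx = π/2 + 8*π + 48/7 = 48/7 + 17*π/2.
  (u')² squared terms: (4)²·∫sin(4x)² dx = 16·π/2 = 8*π;  (12)²·∫cos(3x)² dx = 144·π/2 = 72*π.
  (u')² cross terms: 2·(4)·(12)·∫sin(4x)·cos(3x) dx = 96·(8/7) = 768/7.
  So ∫_0^π (u')² dx = 8*π + 72*π + 768/7 = 768/7 + 80*π.
||u||_{H^1}^2 = (48/7 + 17*π/2) + (768/7 + 80*π) = 816/7 + 177*π/2.


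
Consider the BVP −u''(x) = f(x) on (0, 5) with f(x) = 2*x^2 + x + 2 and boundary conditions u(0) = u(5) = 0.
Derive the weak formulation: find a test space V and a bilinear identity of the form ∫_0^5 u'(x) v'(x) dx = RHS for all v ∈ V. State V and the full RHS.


V = H^1_0(0, 5) (so v(0) = v(5) = 0); weak form: ∫_0^5 u'v' dx = ∫_0^5 (2*x^2 + x + 2) v dx for all v ∈ V.

Multiply both sides by a test function v and integrate from 0 to 5:
  ∫_0^5 −u''(x) v(x) dx = ∫_0^5 f(x) v(x) dx.
Integrate the LHS by parts once:
  ∫_0^5 −u'' v dx = −[u'(x) v(x)]_0^5 + ∫_0^5 u'(x) v'(x) dx.
Thus ∫_0^5 u'(x) v'(x) dx = ∫_0^5 f(x) v(x) dx + [u'(x) v(x)]_0^5.
Choose V so that boundary terms are either known or forced to vanish.
u is Dirichlet: u(0) = u(5) = 0. Let V = H^1_0(0, 5); then v(0) = v(5) = 0, and [u' v]_0^5 = 0.
Weak formulation: find u (satisfying any essential BC) such that ∫_0^5 u'(x) v'(x) dx = ∫_0^5 f v dx for all v ∈ V.
Substituting f(x) = 2*x^2 + x + 2, the right-hand side is ∫_0^5 (2*x^2 + x + 2) v dx.


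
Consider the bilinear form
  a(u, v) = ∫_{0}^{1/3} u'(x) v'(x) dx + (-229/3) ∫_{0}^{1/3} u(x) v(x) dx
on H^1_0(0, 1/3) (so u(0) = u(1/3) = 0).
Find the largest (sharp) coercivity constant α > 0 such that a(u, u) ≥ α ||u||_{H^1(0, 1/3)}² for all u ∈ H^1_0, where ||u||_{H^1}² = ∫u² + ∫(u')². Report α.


α = (-229 + 27*π^2)/(3*(1 + 9*π^2))

Coercivity of a(·,·) on H^1_0(0, 1/3) means a(u, u) ≥ α ||u||_{H^1}² for every u ∈ H^1_0.
The interval has length L = 1/3, and Poincaré/coercivity depend only on L. Here a(u, u) = ∫(u')² + (-229/3)·∫u².
Here c = -229/3 < 0 with |c| < (π/L)² = 9*π^2, so coercivity still holds. The condition a(u,u) ≥ α||u||_{H^1}² reads (1−α)∫(u')² ≥ (α−c)∫u². Any admissible α is ≤ 1 (rapidly oscillating u have ∫u²/∫(u')² → 0), and α = 1 would force 0 ≥ (1−c)∫u², impossible since c < 1; so 1−α > 0. By the sharp Poincaré inequality on H^1_0 of an interval of length L, ∫(u')² ≥ (π/L)²∫u² with equality for the first sine mode sin(π(x−x₀)/L) (x₀ the left endpoint), so the inequality holds for all u iff (1−α)(π/L)² ≥ α − c, i.e. α ≤ ((π/L)² + c)/((π/L)² + 1) = (1 + c(L/π)²)/(1 + (L/π)²). (Direct route, valid since c ≤ 0: Poincaré gives c∫u² ≥ c(L/π)²∫(u')², so a(u,u) ≥ (1 + c(L/π)²)∫(u')², while ||u||_{H^1}² ≤ (1 + (L/π)²)∫(u')²; dividing yields the same α.) With (π/L)² = 9*π^2 and c = -229/3, the largest admissible constant is α = ((π/L)² + c)/((π/L)² + 1).
Simplifying, α = (-229 + 27*π^2)/(3*(1 + 9*π^2)).


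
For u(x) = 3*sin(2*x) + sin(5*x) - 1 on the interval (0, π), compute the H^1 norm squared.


||u||_{H^1(0,π)}^2 = -4/5 + 73*π/2

u'(x) = 6*cos(2*x) + 5*cos(5*x).
Expand u² and (u')² and integrate term by term on (0, π), using: for integers n ≥ 1, ∫_0^π sin²(nx) dx = ∫_0^π cos²(nx) dx = π/2; for n ≠ n', ∫_0^π sin(nx)sin(n'x) dx = ∫_0^π cos(nx)cos(n'x) dx = 0; and by product-to-sum, ∫_0^π sin(nx)cos(n'x) dx = ½∫_0^π [sin((n+n')x) + sin((n−n')x)] dx, which is 0 when n+n' is even and 2n/(n²−n'²) when n+n' is odd (it need not vanish on (0, π)). For the constant mode: ∫_0^π 1 dx = π, ∫_0^π cos(nx) dx = 0, ∫_0^π sin(nx) dx = (1−(−1)^n)/n.
  u² squared terms: (-1)²·∫1 dx = 1·π = π;  (3)²·∫sin(2x)² dx = 9·π/2 = 9*π/2;  (1)²·∫sin(5x)² dx = 1·π/2 = π/2.
  u² cross terms: 2·(-1)·(3)·∫1·sin(2x) dx = -6·(0) = 0;  2·(-1)·(1)·∫1·sin(5x) dx = -2·(2/5) = -4/5;  2·(3)·(1)·∫sin(2x)·sin(5x) dx = 6·(0) = 0.
  So ∫_0^π u² dx = π + 9*π/2 + π/2 + 0 − 4/5 + 0 = -4/5 + 6*π.
  (u')² squared terms: (5)²·∫cos(5x)² dx = 25·π/2 = 25*π/2;  (6)²·∫cos(2x)² dx = 36·π/2 = 18*π.
  (u')² cross terms: 2·(5)·(6)·∫cos(5x)·cos(2x) dx = 60·(0) = 0.
  So ∫_0^π (u')² dx = 25*π/2 + 18*π + 0 = 61*π/2.
||u||_{H^1}^2 = (-4/5 + 6*π) + (61*π/2) = -4/5 + 73*π/2.


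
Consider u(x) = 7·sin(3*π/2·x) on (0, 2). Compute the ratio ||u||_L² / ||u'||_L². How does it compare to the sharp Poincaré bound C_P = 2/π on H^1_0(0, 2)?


||u||_L² / ||u'||_L² = 2/(3*π) < C_P = 2/π.

u(x) = 7·sin(3*π/2·x), so u'(x) = 21*π*cos(3*π*x/2)/2.
Writing u(x) = A·sin(kπx/L) with A = 7 and k = 3, use ∫_0^L sin²(kπx/L) dx = L/2 and ∫_0^L cos²(kπx/L) dx = L/2.
u² = 49·sin²(3*π/2·x) and (u')² = 441*π^2/4·cos²(3*π/2·x), and each of sin², cos² integrates to L/2 = 1 over (0, 2).
∫_0^2 u² dx = 49, so ||u||_L² = 7.
∫_0^2 (u')² dx = 441*π^2/4, so ||u'||_L² = 21*π/2.
Ratio ||u||_L² / ||u'||_L² = 2/(3*π).
Sharp Poincaré constant on H^1_0(0, 2) is C_P = L/π = 2/π, achieved by sin(π/2·x).
This is the k = 3 harmonic; the ratio L/(kπ) is strictly less than C_P = L/π, consistent with the sharp inequality ||u||_L² ≤ C_P ||u'||_L².


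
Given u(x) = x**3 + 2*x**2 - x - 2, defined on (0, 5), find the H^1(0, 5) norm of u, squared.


||u||_{H^1}^2 = 652100/21

The H^1 norm (squared) on an interval (0, L) is
  ||u||_{H^1}^2 = ∫_0^L u(x)^2 dx + ∫_0^L u'(x)^2 dx.
Compute u'(x) = 3*x**2 + 4*x - 1.
Then u(x)^2 = x**6 + 4*x**5 + 2*x**4 - 8*x**3 - 7*x**2 + 4*x + 4 and u'(x)^2 = 9*x**4 + 24*x**3 + 10*x**2 - 8*x + 1.
Integrate each monomial from 0 to 5 using ∫_0^5 c·x^n dx = c·5^(n+1)/(n+1):
  ∫_0^5 u(x)^2 dx = ∫_0^5 (x^6 + 4*x^5 + 2*x^4 - 8*x^3 - 7*x^2 + 4*x + 4) dx. Term by term:
    ∫_0^5 x^6 dx = 78125/7;  ∫_0^5 4*x^5 dx = 31250/3;  ∫_0^5 2*x^4 dx = 1250;
    ∫_0^5 -8*x^3 dx = -1250;  ∫_0^5 -7*x^2 dx = -875/3;  ∫_0^5 4*x dx = 50;
    ∫_0^5 4 dx = 20.
  Sum: 78125/7 + 31250/3 + 1250 − 1250 − 875/3 + 50 + 20 = 149490/7.
  ∫_0^5 u'(x)^2 dx = ∫_0^5 (9*x^4 + 24*x^3 + 10*x^2 - 8*x + 1) dx. Term by term:
    ∫_0^5 9*x^4 dx = 5625;  ∫_0^5 24*x^3 dx = 3750;  ∫_0^5 10*x^2 dx = 1250/3;
    ∫_0^5 -8*x dx = -100;  ∫_0^5 1 dx = 5.
  Sum: 5625 + 3750 + 1250/3 − 100 + 5 = 29090/3.
Adding: ||u||_{H^1}^2 = 149490/7 + 29090/3 = 652100/21.


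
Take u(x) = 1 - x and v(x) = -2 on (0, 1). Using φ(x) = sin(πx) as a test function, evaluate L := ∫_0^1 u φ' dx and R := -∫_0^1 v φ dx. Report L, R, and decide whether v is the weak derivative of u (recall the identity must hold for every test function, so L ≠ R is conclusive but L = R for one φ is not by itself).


LHS = 2/π, RHS = 4/π. No, v is not the weak derivative of u.

u(x) = 1 - x, classical derivative u'(x) = -1.
φ(x) = sin(πx), so φ'(x) = π*cos(π*x).
Note φ(0) = φ(1) = 0, so the boundary term u·φ vanishes.
LHS = ∫_0^1 u(x) φ'(x) dx = ∫_0^1 (-π*x*cos(π*x) + π*cos(π*x)) dx. Term by term:
  ∫_0^1 π*cos(π*x) dx = 0;  ∫_0^1 -π*x*cos(π*x) dx = 2/π.
Sum: 0 + 2/π = 2/π.
So LHS = 2/π.
∫_0^1 v(x) φ(x) dx = ∫_0^1 (-2*sin(π*x)) dx. Term by term:
  ∫_0^1 -2*sin(π*x) dx = -4/π.
So RHS = -∫_0^1 v(x) φ(x) dx = 4/π.
LHS − RHS = -2/π ≠ 0, so the identity fails.
(For a valid weak derivative the identity must hold for EVERY test function, in particular this one. The failure shows v is NOT the weak derivative of u.)
Correct weak derivative would be u'(x) = -1.


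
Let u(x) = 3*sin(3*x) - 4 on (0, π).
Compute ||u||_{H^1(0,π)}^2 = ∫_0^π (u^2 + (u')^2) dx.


||u||_{H^1(0,π)}^2 = -16 + 61*π

u'(x) = 9*cos(3*x).
Expand u² and (u')² and integrate term by term on (0, π), using: for integers n ≥ 1, ∫_0^π sin²(nx) dx = ∫_0^π cos²(nx) dx = π/2; for n ≠ n', ∫_0^π sin(nx)sin(n'x) dx = ∫_0^π cos(nx)cos(n'x) dx = 0; and by product-to-sum, ∫_0^π sin(nx)cos(n'x) dx = ½∫_0^π [sin((n+n')x) + sin((n−n')x)] dx, which is 0 when n+n' is even and 2n/(n²−n'²) when n+n' is odd (it need not vanish on (0, π)). For the constant mode: ∫_0^π 1 dx = π, ∫_0^π cos(nx) dx = 0, ∫_0^π sin(nx) dx = (1−(−1)^n)/n.
  u² squared terms: (-4)²·∫1 dx = 16·π = 16*π;  (3)²·∫sin(3x)² dx = 9·π/2 = 9*π/2.
  u² cross terms: 2·(-4)·(3)·∫1·sin(3x) dx = -24·(2/3) = -16.
  So ∫_0^π u² dx = 16*π + 9*π/2 − 16 = -16 + 41*π/2.
  (u')² squared terms: (9)²·∫cos(3x)² dx = 81·π/2 = 81*π/2.
  So ∫_0^π (u')² dx = 81*π/2.
||u||_{H^1}^2 = (-16 + 41*π/2) + (81*π/2) = -16 + 61*π.


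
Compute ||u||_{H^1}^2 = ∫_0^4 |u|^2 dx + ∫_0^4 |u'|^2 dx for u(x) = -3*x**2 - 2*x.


||u||_{H^1}^2 = 55088/15

The H^1 norm (squared) on an interval (0, L) is
  ||u||_{H^1}^2 = ∫_0^L u(x)^2 dx + ∫_0^L u'(x)^2 dx.
Compute u'(x) = -6*x - 2.
Then u(x)^2 = 9*x**4 + 12*x**3 + 4*x**2 and u'(x)^2 = 36*x**2 + 24*x + 4.
Integrate each monomial from 0 to 4 using ∫_0^4 c·x^n dx = c·4^(n+1)/(n+1):
  ∫_0^4 u(x)^2 dx = ∫_0^4 (9*x^4 + 12*x^3 + 4*x^2) dx. Term by term:
    ∫_0^4 9*x^4 dx = 9216/5;  ∫_0^4 12*x^3 dx = 768;  ∫_0^4 4*x^2 dx = 256/3.
  Sum: 9216/5 + 768 + 256/3 = 40448/15.
  ∫_0^4 u'(x)^2 dx = ∫_0^4 (36*x^2 + 24*x + 4) dx. Term by term:
    ∫_0^4 36*x^2 dx = 768;  ∫_0^4 24*x dx = 192;  ∫_0^4 4 dx = 16.
  Sum: 768 + 192 + 16 = 976.
Adding: ||u||_{H^1}^2 = 40448/15 + 976 = 55088/15.


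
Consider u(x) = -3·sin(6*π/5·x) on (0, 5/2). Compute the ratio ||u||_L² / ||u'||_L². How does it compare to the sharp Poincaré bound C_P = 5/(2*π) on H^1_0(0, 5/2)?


||u||_L² / ||u'||_L² = 5/(6*π) < C_P = 5/(2*π).

u(x) = -3·sin(6*π/5·x), so u'(x) = -18*π*cos(6*π*x/5)/5.
Writing u(x) = A·sin(kπx/L) with A = -3 and k = 3, use ∫_0^L sin²(kπx/L) dx = L/2 and ∫_0^L cos²(kπx/L) dx = L/2.
u² = 9·sin²(6*π/5·x) and (u')² = 324*π^2/25·cos²(6*π/5·x), and each of sin², cos² integrates to L/2 = 5/4 over (0, 5/2).
∫_0^5/2 u² dx = 45/4, so ||u||_L² = 3*sqrt(5)/2.
∫_0^5/2 (u')² dx = 81*π^2/5, so ||u'||_L² = 9*sqrt(5)*π/5.
Ratio ||u||_L² / ||u'||_L² = 5/(6*π).
Sharp Poincaré constant on H^1_0(0, 5/2) is C_P = L/π = 5/(2*π), achieved by sin(2*π/5·x).
This is the k = 3 harmonic; the ratio L/(kπ) is strictly less than C_P = L/π, consistent with the sharp inequality ||u||_L² ≤ C_P ||u'||_L².


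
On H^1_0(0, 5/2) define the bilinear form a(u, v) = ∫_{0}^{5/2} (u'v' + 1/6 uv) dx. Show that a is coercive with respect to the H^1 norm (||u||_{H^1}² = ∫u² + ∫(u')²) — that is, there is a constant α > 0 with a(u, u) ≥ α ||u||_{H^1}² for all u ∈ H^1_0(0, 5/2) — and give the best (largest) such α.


α = (25 + 24*π^2)/(6*(25 + 4*π^2))

Coercivity of a(·,·) on H^1_0(0, 5/2) means a(u, u) ≥ α ||u||_{H^1}² for every u ∈ H^1_0.
The interval has length L = 5/2, and Poincaré/coercivity depend only on L. Here a(u, u) = ∫(u')² + (1/6)·∫u².
Here 0 < c = 1/6 < 1. The condition a(u,u) ≥ α||u||_{H^1}² reads (1−α)∫(u')² ≥ (α−c)∫u². Any admissible α is ≤ 1 (rapidly oscillating u have ∫u²/∫(u')² → 0), and α = 1 would force 0 ≥ (1−c)∫u², impossible since c < 1; so 1−α > 0. By the sharp Poincaré inequality on H^1_0 of an interval of length L, ∫(u')² ≥ (π/L)²∫u² with equality for the first sine mode sin(π(x−x₀)/L) (x₀ the left endpoint), so the inequality holds for all u iff (1−α)(π/L)² ≥ α − c, i.e. α ≤ ((π/L)² + c)/((π/L)² + 1) = (1 + c(L/π)²)/(1 + (L/π)²). With (π/L)² = 4*π^2/25 and c = 1/6, the largest admissible constant is α = ((π/L)² + c)/((π/L)² + 1).
Simplifying, α = (25 + 24*π^2)/(6*(25 + 4*π^2)).


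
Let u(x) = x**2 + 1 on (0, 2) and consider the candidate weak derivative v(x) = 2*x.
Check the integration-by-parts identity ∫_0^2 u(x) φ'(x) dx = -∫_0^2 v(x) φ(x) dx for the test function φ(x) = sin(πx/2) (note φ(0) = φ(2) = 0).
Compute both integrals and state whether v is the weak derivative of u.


LHS = -8/π, RHS = -8/π. Yes, v = u' weakly.

u(x) = x**2 + 1, classical derivative u'(x) = 2*x.
φ(x) = sin(πx/2), so φ'(x) = π*cos(π*x/2)/2.
Note φ(0) = φ(2) = 0, so the boundary term u·φ vanishes.
LHS = ∫_0^2 u(x) φ'(x) dx = ∫_0^2 (π*x^2*cos(π*x/2)/2 + π*cos(π*x/2)/2) dx. Term by term:
  ∫_0^2 π*cos(π*x/2)/2 dx = 0;  ∫_0^2 π*x^2*cos(π*x/2)/2 dx = -8/π.
Sum: 0 − 8/π = -8/π.
So LHS = -8/π.
∫_0^2 v(x) φ(x) dx = ∫_0^2 (2*x*sin(π*x/2)) dx. Term by term:
  ∫_0^2 2*x*sin(π*x/2) dx = 8/π.
So RHS = -∫_0^2 v(x) φ(x) dx = -8/π.
LHS = RHS, so the identity holds for this test φ.
Moreover u is smooth here and v(x) = u'(x) = 2*x pointwise, so the identity holds for every test function. Hence v is the weak derivative of u.


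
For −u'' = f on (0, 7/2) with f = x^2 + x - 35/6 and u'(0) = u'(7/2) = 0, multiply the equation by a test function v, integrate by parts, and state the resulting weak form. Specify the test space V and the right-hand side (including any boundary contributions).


V = H^1(0, 7/2) (no boundary constraint on v; u is determined up to an additive constant); weak form: ∫_0^7/2 u'v' dx = ∫_0^7/2 (x^2 + x - 35/6) v dx for all v ∈ V.

Multiply both sides by a test function v and integrate from 0 to 7/2:
  ∫_0^7/2 −u''(x) v(x) dx = ∫_0^7/2 f(x) v(x) dx.
Integrate the LHS by parts once:
  ∫_0^7/2 −u'' v dx = −[u'(x) v(x)]_0^7/2 + ∫_0^7/2 u'(x) v'(x) dx.
Thus ∫_0^7/2 u'(x) v'(x) dx = ∫_0^7/2 f(x) v(x) dx + [u'(x) v(x)]_0^7/2.
Choose V so that boundary terms are either known or forced to vanish.
u has homogeneous Neumann: u'(0) = u'(7/2) = 0. So [u' v]_0^7/2 = 0·v(7/2) − 0·v(0) = 0 for any v; take V = H^1(0, 7/2).
Weak formulation: find u (satisfying any essential BC) such that ∫_0^7/2 u'(x) v'(x) dx = ∫_0^7/2 f v dx for all v ∈ V (homogeneous Neumann, so boundary terms vanish).
Substituting f(x) = x^2 + x - 35/6, the right-hand side is ∫_0^7/2 (x^2 + x - 35/6) v dx.
Compatibility check (pure Neumann): taking v ≡ 1 ∈ V gives 0 = ∫_0^7/2 f dx + (0) − (0), i.e. ∫_0^7/2 f dx must equal u'(0) − u'(7/2) = 0. Indeed ∫_0^7/2 (x^2 + x - 35/6) dx = 0, so the data are compatible. The solution is then unique only up to an additive constant (fix it e.g. by requiring ∫_0^7/2 u dx = 0).


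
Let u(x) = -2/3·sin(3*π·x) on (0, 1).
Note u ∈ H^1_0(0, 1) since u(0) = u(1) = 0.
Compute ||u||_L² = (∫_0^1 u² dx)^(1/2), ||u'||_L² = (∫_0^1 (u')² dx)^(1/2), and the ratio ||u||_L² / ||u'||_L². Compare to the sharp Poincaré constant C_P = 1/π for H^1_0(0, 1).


||u||_L² / ||u'||_L² = 1/(3*π) < C_P = 1/π.

u(x) = -2/3·sin(3*π·x), so u'(x) = -2*π*cos(3*π*x).
Writing u(x) = A·sin(kπx/L) with A = -2/3 and k = 3, use ∫_0^L sin²(kπx/L) dx = L/2 and ∫_0^L cos²(kπx/L) dx = L/2.
u² = 4/9·sin²(3*π·x) and (u')² = 4*π^2·cos²(3*π·x), and each of sin², cos² integrates to L/2 = 1/2 over (0, 1).
∫_0^1 u² dx = 2/9, so ||u||_L² = sqrt(2)/3.
∫_0^1 (u')² dx = 2*π^2, so ||u'||_L² = sqrt(2)*π.
Ratio ||u||_L² / ||u'||_L² = 1/(3*π).
Sharp Poincaré constant on H^1_0(0, 1) is C_P = L/π = 1/π, achieved by sin(π·x).
This is the k = 3 harmonic; the ratio L/(kπ) is strictly less than C_P = L/π, consistent with the sharp inequality ||u||_L² ≤ C_P ||u'||_L².


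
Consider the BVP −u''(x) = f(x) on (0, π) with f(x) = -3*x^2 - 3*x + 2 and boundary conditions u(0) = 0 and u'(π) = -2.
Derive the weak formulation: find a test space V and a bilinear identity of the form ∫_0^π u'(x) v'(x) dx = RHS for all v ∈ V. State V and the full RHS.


V = {v ∈ H^1(0, π) : v(0) = 0} (test functions vanish at x = 0 where u is specified); weak form: ∫_0^π u'v' dx = ∫_0^π (-3*x^2 - 3*x + 2) v dx − 2·v(π) for all v ∈ V.

Multiply both sides by a test function v and integrate from 0 to π:
  ∫_0^π −u''(x) v(x) dx = ∫_0^π f(x) v(x) dx.
Integrate the LHS by parts once:
  ∫_0^π −u'' v dx = −[u'(x) v(x)]_0^π + ∫_0^π u'(x) v'(x) dx.
Thus ∫_0^π u'(x) v'(x) dx = ∫_0^π f(x) v(x) dx + [u'(x) v(x)]_0^π.
Choose V so that boundary terms are either known or forced to vanish.
Mixed BC: u(0) = 0 (Dirichlet) and u'(π) = -2 (Neumann). Define V = {v ∈ H^1(0, π) : v(0) = 0}. Then [u' v]_0^π = u'(π)·v(π) − u'(0)·0 = − 2·v(π).
Weak formulation: find u (satisfying any essential BC) such that ∫_0^π u'(x) v'(x) dx = ∫_0^π f v dx − 2·v(π) for all v ∈ V (Dirichlet at 0 absorbed into V; Neumann datum at x = π contributes the boundary term).
Substituting f(x) = -3*x^2 - 3*x + 2, the right-hand side is ∫_0^π (-3*x^2 - 3*x + 2) v dx − 2·v(π).


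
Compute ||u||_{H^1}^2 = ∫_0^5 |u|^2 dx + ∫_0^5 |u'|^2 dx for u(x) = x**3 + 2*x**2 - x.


||u||_{H^1}^2 = 223585/7

The H^1 norm (squared) on an interval (0, L) is
  ||u||_{H^1}^2 = ∫_0^L u(x)^2 dx + ∫_0^L u'(x)^2 dx.
Compute u'(x) = 3*x**2 + 4*x - 1.
Then u(x)^2 = x**6 + 4*x**5 + 2*x**4 - 4*x**3 + x**2 and u'(x)^2 = 9*x**4 + 24*x**3 + 10*x**2 - 8*x + 1.
Integrate each monomial from 0 to 5 using ∫_0^5 c·x^n dx = c·5^(n+1)/(n+1):
  ∫_0^5 u(x)^2 dx = ∫_0^5 (x^6 + 4*x^5 + 2*x^4 - 4*x^3 + x^2) dx. Term by term:
    ∫_0^5 x^6 dx = 78125/7;  ∫_0^5 4*x^5 dx = 31250/3;  ∫_0^5 2*x^4 dx = 1250;
    ∫_0^5 -4*x^3 dx = -625;  ∫_0^5 x^2 dx = 125/3.
  Sum: 78125/7 + 31250/3 + 1250 − 625 + 125/3 = 467125/21.
  ∫_0^5 u'(x)^2 dx = ∫_0^5 (9*x^4 + 24*x^3 + 10*x^2 - 8*x + 1) dx. Term by term:
    ∫_0^5 9*x^4 dx = 5625;  ∫_0^5 24*x^3 dx = 3750;  ∫_0^5 10*x^2 dx = 1250/3;
    ∫_0^5 -8*x dx = -100;  ∫_0^5 1 dx = 5.
  Sum: 5625 + 3750 + 1250/3 − 100 + 5 = 29090/3.
Adding: ||u||_{H^1}^2 = 467125/21 + 29090/3 = 223585/7.


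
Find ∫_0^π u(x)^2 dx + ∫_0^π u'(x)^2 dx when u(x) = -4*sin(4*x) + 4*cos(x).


||u||_{H^1(0,π)}^2 = -512/15 + 152*π

u'(x) = -4*sin(x) - 16*cos(4*x).
Expand u² and (u')² and integrate term by term on (0, π), using: for integers n ≥ 1, ∫_0^π sin²(nx) dx = ∫_0^π cos²(nx) dx = π/2; for n ≠ n', ∫_0^π sin(nx)sin(n'x) dx = ∫_0^π cos(nx)cos(n'x) dx = 0; and by product-to-sum, ∫_0^π sin(nx)cos(n'x) dx = ½∫_0^π [sin((n+n')x) + sin((n−n')x)] dx, which is 0 when n+n' is even and 2n/(n²−n'²) when n+n' is odd (it need not vanish on (0, π)).
  u² squared terms: (-4)²·∫sin(4x)² dx = 16·π/2 = 8*π;  (4)²·∫cos(x)² dx = 16·π/2 = 8*π.
  u² cross terms: 2·(-4)·(4)·∫sin(4x)·cos(x) dx = -32·(8/15) = -256/15.
  So ∫_0^π u² dx = 8*π + 8*π − 256/15 = -256/15 + 16*π.
  (u')² squared terms: (-16)²·∫cos(4x)² dx = 256·π/2 = 128*π;  (-4)²·∫sin(x)² dx = 16·π/2 = 8*π.
  (u')² cross terms: 2·(-16)·(-4)·∫cos(4x)·sin(x) dx = 128·(-2/15) = -256/15.
  So ∫_0^π (u')² dx = 128*π + 8*π − 256/15 = -256/15 + 136*π.
||u||_{H^1}^2 = (-256/15 + 16*π) + (-256/15 + 136*π) = -512/15 + 152*π.


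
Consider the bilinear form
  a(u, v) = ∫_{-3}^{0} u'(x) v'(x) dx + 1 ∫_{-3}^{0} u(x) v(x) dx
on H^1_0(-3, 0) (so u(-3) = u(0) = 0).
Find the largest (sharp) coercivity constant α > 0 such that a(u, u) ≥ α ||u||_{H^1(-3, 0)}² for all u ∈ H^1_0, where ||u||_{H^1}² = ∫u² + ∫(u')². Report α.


α = 1

Coercivity of a(·,·) on H^1_0(-3, 0) means a(u, u) ≥ α ||u||_{H^1}² for every u ∈ H^1_0.
The interval has length L = 3, and Poincaré/coercivity depend only on L. Here a(u, u) = ∫(u')² + (1)·∫u².
Here c = 1 ≥ 1, so a(u,u) = ∫(u')² + c∫u² ≥ ∫(u')² + ∫u² = ||u||_{H^1}², i.e. α = 1 works. No larger α is possible: a(u,u) ≥ α||u||_{H^1}² means (1−α)∫(u')² ≥ (α−c)∫u², and for the modes u_n = sin(nπ(x−x₀)/L) (x₀ the left endpoint) one has ∫u_n²/∫(u_n')² = (L/(nπ))² → 0, so a(u_n,u_n)/||u_n||_{H^1}² → 1. Hence the optimal constant is α = 1.
Therefore α = 1.
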